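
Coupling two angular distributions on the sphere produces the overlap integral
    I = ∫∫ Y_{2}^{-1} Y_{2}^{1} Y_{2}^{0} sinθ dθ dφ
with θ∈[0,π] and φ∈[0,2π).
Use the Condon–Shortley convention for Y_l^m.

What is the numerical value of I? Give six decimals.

-0.090112

Rules hold: Σm=0, L=6 even, 0≤2≤4.
N = 5·5·5 = 125
Δ = 2!·2!·2!/7! = 1/630
Racah Σ t=0..2: t=0:+1/8 t=1:−1/1 t=2:+1/8 = -3/4
⇒ 3j(2 2 2; 0 0 0)² = 2/35, sgn -1
Racah Σ t=1..2: t=1:−1/4 t=2:+1/2 = 1/4
⇒ 3j(2 2 2; -1 1 0)² = 1/70, sgn +1
4πI² = N·(3j₀)²·(3jₘ)² = 5/49
I = -1·√(0.102041/4π) = -0.09011188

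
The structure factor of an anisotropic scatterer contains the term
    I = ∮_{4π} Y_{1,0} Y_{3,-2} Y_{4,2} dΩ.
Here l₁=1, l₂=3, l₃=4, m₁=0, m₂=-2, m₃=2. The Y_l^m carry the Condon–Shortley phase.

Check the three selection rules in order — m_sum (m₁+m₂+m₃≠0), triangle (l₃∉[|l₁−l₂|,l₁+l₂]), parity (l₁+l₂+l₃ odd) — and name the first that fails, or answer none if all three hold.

Σmᵢ = 0  ✓
l₃∈[|l₁−l₂|,l₁+l₂]=[2,4], have l₃=4  ✓
Σlᵢ = 8 ⇒ even  ✓

none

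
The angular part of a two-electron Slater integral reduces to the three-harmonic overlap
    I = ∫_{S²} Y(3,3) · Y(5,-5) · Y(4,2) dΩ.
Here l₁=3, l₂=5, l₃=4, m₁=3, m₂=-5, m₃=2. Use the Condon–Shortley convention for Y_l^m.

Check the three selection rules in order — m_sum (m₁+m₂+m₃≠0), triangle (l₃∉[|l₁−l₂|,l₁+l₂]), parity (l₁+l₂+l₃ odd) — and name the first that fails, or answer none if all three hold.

none

Σmᵢ = 0  ✓
l₃∈[|l₁−l₂|,l₁+l₂]=[2,8], have l₃=4  ✓
Σlᵢ = 12 ⇒ even  ✓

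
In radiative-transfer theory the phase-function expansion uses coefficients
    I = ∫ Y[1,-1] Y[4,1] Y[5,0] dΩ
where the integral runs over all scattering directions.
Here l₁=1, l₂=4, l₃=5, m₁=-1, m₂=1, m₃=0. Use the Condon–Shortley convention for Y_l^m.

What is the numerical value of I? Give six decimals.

0.155288

m-sum 0 ✓  L=10 even ✓  3≤5≤5 ✓
Π(2lᵢ+1) = 3×9×11 = 297
triangle coeff Δ(1,4,5) = 1/495
Σ_t [0,0]: t=0:+1/576 = 1/576
(3j)²=5/99 [(1 4 5; 0 0 0)], sign=-1
Σ_t [0,0]: t=0:+1/1440 = 1/1440
(3j)²=2/99 [(1 4 5; -1 1 0)], sign=-1
⇒ 4πI² = 10/33
I = (+1)√(10/33/(4π)) = 0.15528807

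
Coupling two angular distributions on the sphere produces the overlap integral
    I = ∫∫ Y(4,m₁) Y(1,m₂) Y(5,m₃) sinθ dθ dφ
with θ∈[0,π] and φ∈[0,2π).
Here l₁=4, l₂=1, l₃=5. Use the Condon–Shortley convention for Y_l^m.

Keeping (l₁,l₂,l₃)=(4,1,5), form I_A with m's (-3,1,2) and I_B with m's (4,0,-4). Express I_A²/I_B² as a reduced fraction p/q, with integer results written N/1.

l's match ⇒ only the (l;m) 3-j factors differ between A and B.
A: triangle coeff Δ(4,1,5) = 1/495; Σ_t [0,0]: t=0:+1/10080 = 1/10080; (3j)²=1/165 [(4 1 5; -3 1 2)], sign=-1
B: triangle coeff Δ(4,1,5) = 1/495; Σ_t [0,0]: t=0:+1/40320 = 1/40320; (3j)²=1/55 [(4 1 5; 4 0 -4)], sign=-1
I_A²/I_B² = (1/165)/(1/55) = 1/3

1/3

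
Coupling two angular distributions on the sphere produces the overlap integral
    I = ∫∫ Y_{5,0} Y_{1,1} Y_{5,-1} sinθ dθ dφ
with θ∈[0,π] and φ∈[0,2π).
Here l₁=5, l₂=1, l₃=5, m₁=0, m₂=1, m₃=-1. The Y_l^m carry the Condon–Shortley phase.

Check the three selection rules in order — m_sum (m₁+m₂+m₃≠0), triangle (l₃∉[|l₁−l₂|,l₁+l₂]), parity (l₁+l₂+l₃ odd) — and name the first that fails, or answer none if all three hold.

parity

m₁+m₂+m₃ = 0 + 1 − 1 = 0  ✓
triangle: |5−1|=4 ≤ l₃=5 ≤ 5+1=6  ✓
parity: l₁+l₂+l₃ = 11 is odd  ✗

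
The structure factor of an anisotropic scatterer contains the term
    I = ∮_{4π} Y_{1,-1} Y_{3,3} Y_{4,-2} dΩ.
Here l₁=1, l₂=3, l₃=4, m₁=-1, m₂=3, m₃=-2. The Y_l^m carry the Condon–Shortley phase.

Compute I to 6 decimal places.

0.061558

Rules hold: Σm=0, L=8 even, 2≤4≤4.
N = 3·7·9 = 189
Δ = 0!·2!·6!/9! = 1/252
Racah Σ t=0..0: t=0:+1/36 = 1/36
⇒ 3j(1 3 4; 0 0 0)² = 4/63, sgn +1
Racah Σ t=0..0: t=0:+1/1440 = 1/1440
⇒ 3j(1 3 4; -1 3 -2)² = 1/252, sgn +1
4πI² = N·(3j₀)²·(3jₘ)² = 1/21
I = +1·√(0.047619/4π) = 0.06155813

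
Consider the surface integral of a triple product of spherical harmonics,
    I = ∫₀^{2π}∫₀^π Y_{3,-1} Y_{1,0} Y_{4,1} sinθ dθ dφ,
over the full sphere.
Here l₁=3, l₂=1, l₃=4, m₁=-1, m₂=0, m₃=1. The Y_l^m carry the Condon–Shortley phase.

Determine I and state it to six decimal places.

-0.238414

m-sum 0 ✓  L=8 even ✓  2≤4≤4 ✓
Π(2lᵢ+1) = 7×3×9 = 189
triangle coeff Δ(3,1,4) = 1/252
Σ_t [0,0]: t=0:+1/36 = 1/36
(3j)²=4/63 [(3 1 4; 0 0 0)], sign=+1
Σ_t [0,0]: t=0:+1/48 = 1/48
(3j)²=5/84 [(3 1 4; -1 0 1)], sign=-1
⇒ 4πI² = 5/7
I = (-1)√(5/7/(4π)) = -0.23841361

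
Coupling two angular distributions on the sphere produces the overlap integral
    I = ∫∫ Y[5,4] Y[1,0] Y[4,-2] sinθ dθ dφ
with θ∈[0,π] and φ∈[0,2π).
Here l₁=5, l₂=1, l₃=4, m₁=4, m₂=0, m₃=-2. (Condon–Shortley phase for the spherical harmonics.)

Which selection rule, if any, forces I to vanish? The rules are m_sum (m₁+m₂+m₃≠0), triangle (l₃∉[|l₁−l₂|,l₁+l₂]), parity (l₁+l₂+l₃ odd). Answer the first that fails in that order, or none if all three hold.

m_sum

m₁+m₂+m₃ = 4 + 0 − 2 = 2  ✗
triangle: |5−1|=4 ≤ l₃=4 ≤ 5+1=6
parity: l₁+l₂+l₃ = 10 is even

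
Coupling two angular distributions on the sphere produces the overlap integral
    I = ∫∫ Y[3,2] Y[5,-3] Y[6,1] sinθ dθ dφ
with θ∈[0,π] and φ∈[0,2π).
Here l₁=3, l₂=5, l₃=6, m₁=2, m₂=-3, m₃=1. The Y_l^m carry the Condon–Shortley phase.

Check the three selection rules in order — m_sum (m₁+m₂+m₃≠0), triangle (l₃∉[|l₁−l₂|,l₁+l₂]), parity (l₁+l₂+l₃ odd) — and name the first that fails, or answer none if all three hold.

m₁+m₂+m₃ = 2 − 3 + 1 = 0  ✓
triangle: |3−5|=2 ≤ l₃=6 ≤ 3+5=8  ✓
parity: l₁+l₂+l₃ = 14 is even  ✓

none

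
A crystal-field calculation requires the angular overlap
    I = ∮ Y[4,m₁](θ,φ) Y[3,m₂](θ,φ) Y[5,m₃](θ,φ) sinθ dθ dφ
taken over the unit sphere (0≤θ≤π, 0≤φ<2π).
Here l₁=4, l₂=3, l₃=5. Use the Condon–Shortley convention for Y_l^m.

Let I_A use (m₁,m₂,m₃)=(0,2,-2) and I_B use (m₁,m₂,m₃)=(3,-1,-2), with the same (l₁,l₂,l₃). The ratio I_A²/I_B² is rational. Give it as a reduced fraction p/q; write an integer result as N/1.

50/343

Shared (l₁,l₂,l₃)=(4,3,5): N and (l;000)² cancel in I_A²/I_B².
A: Δ = 2!·6!·4!/13! = 1/180180; Racah Σ t=1..2: t=1:−1/864 t=2:+1/576 = 1/1728; ⇒ 3j(4 3 5; 0 2 -2)² = 5/1287, sgn -1
B: Δ = 2!·6!·4!/13! = 1/180180; Racah Σ t=0..1: t=0:+1/960 t=1:−1/4320 = 7/8640; ⇒ 3j(4 3 5; 3 -1 -2)² = 343/12870, sgn -1
I_A²/I_B² = (5/1287)/(343/12870) = 50/343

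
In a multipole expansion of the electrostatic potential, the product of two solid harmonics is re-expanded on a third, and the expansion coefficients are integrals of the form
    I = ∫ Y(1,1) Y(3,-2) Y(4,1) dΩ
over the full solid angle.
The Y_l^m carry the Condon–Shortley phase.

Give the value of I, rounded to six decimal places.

Checks pass: Σm=0; 8 even; l₃=4∈[2,4].
(2·1+1)(2·3+1)(2·4+1) = 189
Δ: 0! 2! 6! / 9! → 1/252
sum: t=0:+1/36 = 1/36
3j²(1 3 4; 0 0 0) = Δ·Π!·Σ² = 4/63  (sign +1)
sum: t=0:+1/240 = 1/240
3j²(1 3 4; 1 -2 1) = Δ·Π!·Σ² = 1/84  (sign -1)
combine: 4πI² = 189·4/63·1/84 = 1/7
take √, sign -1: I = -0.10662181

-0.106622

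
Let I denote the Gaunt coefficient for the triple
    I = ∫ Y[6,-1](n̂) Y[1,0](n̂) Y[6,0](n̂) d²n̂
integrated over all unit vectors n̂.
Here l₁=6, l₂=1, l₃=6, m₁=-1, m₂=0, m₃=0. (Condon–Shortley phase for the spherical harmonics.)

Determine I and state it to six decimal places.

Σmᵢ = -1 ≠ 0, so the φ-integral vanishes; I = 0

0.000000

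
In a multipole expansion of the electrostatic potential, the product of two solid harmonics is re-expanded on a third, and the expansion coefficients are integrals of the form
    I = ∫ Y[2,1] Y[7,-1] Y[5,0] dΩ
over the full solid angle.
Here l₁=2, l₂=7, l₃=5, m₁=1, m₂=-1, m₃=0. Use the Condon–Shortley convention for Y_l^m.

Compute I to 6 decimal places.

-0.207724

Checks pass: Σm=0; 14 even; l₃=5∈[5,9].
(2·2+1)(2·7+1)(2·5+1) = 825
Δ: 4! 0! 10! / 15! → 1/15015
sum: t=2:+1/57600 = 1/57600
3j²(2 7 5; 0 0 0) = Δ·Π!·Σ² = 21/715  (sign -1)
sum: t=1:−1/86400 = -1/86400
3j²(2 7 5; 1 -1 0) = Δ·Π!·Σ² = 16/715  (sign +1)
combine: 4πI² = 825·21/715·16/715 = 1008/1859
take √, sign -1: I = -0.20772350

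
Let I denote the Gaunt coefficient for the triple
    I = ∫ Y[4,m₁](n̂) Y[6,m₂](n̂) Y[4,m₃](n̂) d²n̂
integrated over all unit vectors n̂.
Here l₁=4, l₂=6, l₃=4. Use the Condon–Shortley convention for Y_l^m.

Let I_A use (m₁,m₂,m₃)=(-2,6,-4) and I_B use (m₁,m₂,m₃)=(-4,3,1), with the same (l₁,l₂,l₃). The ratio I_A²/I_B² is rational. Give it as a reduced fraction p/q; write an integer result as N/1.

l's match ⇒ only the (l;m) 3-j factors differ between A and B.
A: triangle coeff Δ(4,6,4) = 1/1261260; Σ_t [6,6]: t=6:+1/1036800 = 1/1036800; (3j)²=4/195 [(4 6 4; -2 6 -4)], sign=+1
B: triangle coeff Δ(4,6,4) = 1/1261260; Σ_t [6,6]: t=6:+1/51840 = 1/51840; (3j)²=8/429 [(4 6 4; -4 3 1)], sign=-1
I_A²/I_B² = (4/195)/(8/429) = 11/10

11/10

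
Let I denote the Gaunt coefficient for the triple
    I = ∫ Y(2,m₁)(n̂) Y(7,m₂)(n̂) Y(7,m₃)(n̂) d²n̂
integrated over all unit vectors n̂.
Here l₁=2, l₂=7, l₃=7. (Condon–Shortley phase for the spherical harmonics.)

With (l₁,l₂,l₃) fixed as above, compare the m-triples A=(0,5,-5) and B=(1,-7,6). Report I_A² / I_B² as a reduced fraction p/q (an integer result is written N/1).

361/3549

l's match ⇒ only the (l;m) 3-j factors differ between A and B.
A: triangle coeff Δ(2,7,7) = 1/185640; Σ_t [0,2]: t=0:+1/1916006400 t=1:−1/39916800 t=2:+1/29030400 = 19/1916006400; (3j)²=361/185640 [(2 7 7; 0 5 -5)], sign=+1
B: triangle coeff Δ(2,7,7) = 1/185640; Σ_t [0,0]: t=0:+1/958003200 = 1/958003200; (3j)²=13/680 [(2 7 7; 1 -7 6)], sign=-1
I_A²/I_B² = (361/185640)/(13/680) = 361/3549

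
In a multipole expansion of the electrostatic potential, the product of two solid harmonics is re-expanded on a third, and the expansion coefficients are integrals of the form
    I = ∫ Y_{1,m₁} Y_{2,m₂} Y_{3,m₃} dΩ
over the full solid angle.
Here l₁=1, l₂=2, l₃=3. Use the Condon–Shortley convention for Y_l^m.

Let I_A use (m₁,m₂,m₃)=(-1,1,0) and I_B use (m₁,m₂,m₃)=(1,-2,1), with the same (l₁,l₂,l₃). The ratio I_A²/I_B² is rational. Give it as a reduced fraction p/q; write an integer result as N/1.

3/1

Same 1,2,3: normalisation and zero-m 3j drop out of the ratio.
A: Δ: 0! 2! 4! / 7! → 1/105; sum: t=0:+1/12 = 1/12; 3j²(1 2 3; -1 1 0) = Δ·Π!·Σ² = 1/35  (sign -1)
B: Δ: 0! 2! 4! / 7! → 1/105; sum: t=0:+1/48 = 1/48; 3j²(1 2 3; 1 -2 1) = Δ·Π!·Σ² = 1/105  (sign +1)
I_A²/I_B² = (1/35)/(1/105) = 3/1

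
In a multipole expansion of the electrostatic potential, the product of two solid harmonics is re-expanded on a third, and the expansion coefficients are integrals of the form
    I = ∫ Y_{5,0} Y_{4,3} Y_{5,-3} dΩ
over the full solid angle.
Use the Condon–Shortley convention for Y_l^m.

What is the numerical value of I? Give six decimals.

m-sum 0 ✓  L=14 even ✓  1≤5≤9 ✓
Π(2lᵢ+1) = 11×9×11 = 1089
triangle coeff Δ(5,4,5) = 1/3153150
Σ_t [0,4]: t=0:+1/69120 t=1:−1/1728 t=2:+1/576 t=3:−1/1728 t=4:+1/69120 = 7/11520
(3j)²=2/143 [(5 4 5; 0 0 0)], sign=-1
Σ_t [3,4]: t=3:−1/6912 t=4:+1/17280 = -1/11520
(3j)²=2/143 [(5 4 5; 0 3 -3)], sign=-1
⇒ 4πI² = 36/169
I = (+1)√(36/169/(4π)) = 0.13019760

0.130198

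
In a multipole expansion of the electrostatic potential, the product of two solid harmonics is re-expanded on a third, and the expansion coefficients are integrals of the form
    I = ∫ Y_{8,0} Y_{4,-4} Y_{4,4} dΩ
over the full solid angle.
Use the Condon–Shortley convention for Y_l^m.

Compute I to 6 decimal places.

0.003349

Checks pass: Σm=0; 16 even; l₃=4∈[4,12].
(2·8+1)(2·4+1)(2·4+1) = 1377
Δ: 8! 8! 0! / 17! → 1/218790
sum: t=4:+1/331776 = 1/331776
3j²(8 4 4; 0 0 0) = Δ·Π!·Σ² = 490/21879  (sign +1)
sum: t=0:+1/1625702400 = 1/1625702400
3j²(8 4 4; 0 -4 4) = Δ·Π!·Σ² = 1/218790  (sign +1)
combine: 4πI² = 1377·490/21879·1/218790 = 49/347633
take √, sign +1: I = 0.00334913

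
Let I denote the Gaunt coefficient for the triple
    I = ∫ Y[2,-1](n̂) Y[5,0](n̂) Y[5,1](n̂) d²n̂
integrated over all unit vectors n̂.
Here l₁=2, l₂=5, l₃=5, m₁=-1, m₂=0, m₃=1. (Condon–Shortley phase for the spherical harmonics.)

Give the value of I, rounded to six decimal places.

-0.036166

Rules hold: Σm=0, L=12 even, 3≤5≤7.
N = 5·11·11 = 605
Δ = 2!·2!·8!/13! = 1/38610
Racah Σ t=0..2: t=0:+1/2880 t=1:−1/576 t=2:+1/2880 = -1/960
⇒ 3j(2 5 5; 0 0 0)² = 10/429, sgn +1
Racah Σ t=1..2: t=1:−1/1152 t=2:+1/1440 = -1/5760
⇒ 3j(2 5 5; -1 0 1)² = 1/858, sgn -1
4πI² = N·(3j₀)²·(3jₘ)² = 25/1521
I = -1·√(0.0164366/4π) = -0.03616600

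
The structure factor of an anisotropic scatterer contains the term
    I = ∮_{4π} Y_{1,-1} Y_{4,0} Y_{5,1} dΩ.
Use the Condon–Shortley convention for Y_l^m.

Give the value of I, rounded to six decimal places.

-0.190188

Rules hold: Σm=0, L=10 even, 3≤5≤5.
N = 3·9·11 = 297
Δ = 0!·2!·8!/11! = 1/495
Racah Σ t=0..0: t=0:+1/576 = 1/576
⇒ 3j(1 4 5; 0 0 0)² = 5/99, sgn -1
Racah Σ t=0..0: t=0:+1/1152 = 1/1152
⇒ 3j(1 4 5; -1 0 1)² = 1/33, sgn +1
4πI² = N·(3j₀)²·(3jₘ)² = 5/11
I = -1·√(0.454545/4π) = -0.19018827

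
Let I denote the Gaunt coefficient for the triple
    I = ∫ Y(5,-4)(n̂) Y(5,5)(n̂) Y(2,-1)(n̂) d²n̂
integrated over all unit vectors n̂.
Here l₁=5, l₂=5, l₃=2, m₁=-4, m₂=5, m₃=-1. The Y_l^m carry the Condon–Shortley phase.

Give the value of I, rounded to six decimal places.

-0.187924

Rules hold: Σm=0, L=12 even, 0≤2≤10.
N = 11·11·5 = 605
Δ = 8!·2!·2!/13! = 1/38610
Racah Σ t=3..5: t=3:−1/2880 t=4:+1/576 t=5:−1/2880 = 1/960
⇒ 3j(5 5 2; 0 0 0)² = 10/429, sgn +1
Racah Σ t=8..8: t=8:+1/80640 = 1/80640
⇒ 3j(5 5 2; -4 5 -1)² = 9/286, sgn -1
4πI² = N·(3j₀)²·(3jₘ)² = 75/169
I = -1·√(0.443787/4π) = -0.18792404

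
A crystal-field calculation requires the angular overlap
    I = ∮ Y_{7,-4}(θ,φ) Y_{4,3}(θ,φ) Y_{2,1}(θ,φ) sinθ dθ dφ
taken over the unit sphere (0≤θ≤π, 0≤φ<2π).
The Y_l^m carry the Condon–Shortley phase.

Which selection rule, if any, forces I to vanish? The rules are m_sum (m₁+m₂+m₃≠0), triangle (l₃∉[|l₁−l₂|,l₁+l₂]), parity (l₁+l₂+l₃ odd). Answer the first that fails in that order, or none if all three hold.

Σmᵢ = 0  ✓
l₃∈[|l₁−l₂|,l₁+l₂]=[3,11], have l₃=2  ✗
Σlᵢ = 13 ⇒ odd

triangle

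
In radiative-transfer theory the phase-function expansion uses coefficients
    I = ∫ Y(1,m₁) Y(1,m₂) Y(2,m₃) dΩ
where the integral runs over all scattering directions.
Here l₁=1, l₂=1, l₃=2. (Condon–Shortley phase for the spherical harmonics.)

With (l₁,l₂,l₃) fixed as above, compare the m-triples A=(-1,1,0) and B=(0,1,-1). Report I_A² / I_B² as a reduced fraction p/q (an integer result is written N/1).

1/3

Same 1,1,2: normalisation and zero-m 3j drop out of the ratio.
A: Δ: 0! 2! 2! / 5! → 1/30; sum: t=0:+1/4 = 1/4; 3j²(1 1 2; -1 1 0) = Δ·Π!·Σ² = 1/30  (sign +1)
B: Δ: 0! 2! 2! / 5! → 1/30; sum: t=0:+1/2 = 1/2; 3j²(1 1 2; 0 1 -1) = Δ·Π!·Σ² = 1/10  (sign -1)
I_A²/I_B² = (1/30)/(1/10) = 1/3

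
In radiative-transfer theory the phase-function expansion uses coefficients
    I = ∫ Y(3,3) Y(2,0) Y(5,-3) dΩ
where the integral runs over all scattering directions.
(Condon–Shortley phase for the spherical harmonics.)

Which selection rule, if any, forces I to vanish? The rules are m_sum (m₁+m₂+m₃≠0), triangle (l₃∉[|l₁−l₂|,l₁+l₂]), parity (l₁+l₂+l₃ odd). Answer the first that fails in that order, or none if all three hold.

none

m₁+m₂+m₃ = 3 + 0 − 3 = 0  ✓
triangle: |3−2|=1 ≤ l₃=5 ≤ 3+2=5  ✓
parity: l₁+l₂+l₃ = 10 is even  ✓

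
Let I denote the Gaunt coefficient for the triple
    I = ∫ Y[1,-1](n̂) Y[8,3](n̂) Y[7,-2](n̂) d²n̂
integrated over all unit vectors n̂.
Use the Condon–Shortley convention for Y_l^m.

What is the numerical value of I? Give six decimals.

-0.226917

m-sum 0 ✓  L=16 even ✓  7≤7≤9 ✓
Π(2lᵢ+1) = 3×17×15 = 765
triangle coeff Δ(1,8,7) = 1/2040
Σ_t [1,1]: t=1:−1/25401600 = -1/25401600
(3j)²=8/255 [(1 8 7; 0 0 0)], sign=+1
Σ_t [2,2]: t=2:+1/87091200 = 1/87091200
(3j)²=11/408 [(1 8 7; -1 3 -2)], sign=-1
⇒ 4πI² = 11/17
I = (-1)√(11/17/(4π)) = -0.22691696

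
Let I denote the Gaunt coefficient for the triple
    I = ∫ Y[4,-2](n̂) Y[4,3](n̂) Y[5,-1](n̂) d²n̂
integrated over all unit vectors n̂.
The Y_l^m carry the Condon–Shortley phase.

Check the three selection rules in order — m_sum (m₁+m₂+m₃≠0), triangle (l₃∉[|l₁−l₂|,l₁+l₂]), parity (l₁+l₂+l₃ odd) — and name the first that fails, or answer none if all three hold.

parity

azimuthal sum: -2 + 3 − 1 = 0  ✓
0 ≤ 5 ≤ 8 (triangle on l)  ✓
L = 4 + 4 + 5 = 13 (odd)  ✗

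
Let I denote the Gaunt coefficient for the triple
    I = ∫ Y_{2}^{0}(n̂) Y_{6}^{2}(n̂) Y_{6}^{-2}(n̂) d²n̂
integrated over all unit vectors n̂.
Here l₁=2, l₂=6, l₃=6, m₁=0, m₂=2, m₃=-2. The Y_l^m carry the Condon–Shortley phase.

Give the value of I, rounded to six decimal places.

Checks pass: Σm=0; 14 even; l₃=6∈[4,8].
(2·2+1)(2·6+1)(2·6+1) = 845
Δ: 2! 2! 10! / 15! → 1/90090
sum: t=0:+1/69120 t=1:−1/14400 t=2:+1/69120 = -7/172800
3j²(2 6 6; 0 0 0) = Δ·Π!·Σ² = 14/715  (sign -1)
sum: t=0:+1/322560 t=1:−1/30240 t=2:+1/69120 = -1/64512
3j²(2 6 6; 0 2 -2) = Δ·Π!·Σ² = 10/1001  (sign -1)
combine: 4πI² = 845·14/715·10/1001 = 20/121
take √, sign +1: I = 0.11468784

0.114688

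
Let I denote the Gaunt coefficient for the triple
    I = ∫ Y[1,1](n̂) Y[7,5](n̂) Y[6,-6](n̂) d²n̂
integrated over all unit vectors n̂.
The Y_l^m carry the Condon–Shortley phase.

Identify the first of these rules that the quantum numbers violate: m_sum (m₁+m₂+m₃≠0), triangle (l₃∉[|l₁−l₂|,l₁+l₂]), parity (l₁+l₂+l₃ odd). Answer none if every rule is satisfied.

m₁+m₂+m₃ = 1 + 5 − 6 = 0  ✓
triangle: |1−7|=6 ≤ l₃=6 ≤ 1+7=8  ✓
parity: l₁+l₂+l₃ = 14 is even  ✓

none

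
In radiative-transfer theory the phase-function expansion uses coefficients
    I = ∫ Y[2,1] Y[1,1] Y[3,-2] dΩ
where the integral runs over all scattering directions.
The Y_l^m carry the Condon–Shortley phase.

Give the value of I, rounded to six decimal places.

0.261169

Checks pass: Σm=0; 6 even; l₃=3∈[1,3].
(2·2+1)(2·1+1)(2·3+1) = 105
Δ: 0! 4! 2! / 7! → 1/105
sum: t=0:+1/4 = 1/4
3j²(2 1 3; 0 0 0) = Δ·Π!·Σ² = 3/35  (sign -1)
sum: t=0:+1/12 = 1/12
3j²(2 1 3; 1 1 -2) = Δ·Π!·Σ² = 2/21  (sign -1)
combine: 4πI² = 105·3/35·2/21 = 6/7
take √, sign +1: I = 0.26116903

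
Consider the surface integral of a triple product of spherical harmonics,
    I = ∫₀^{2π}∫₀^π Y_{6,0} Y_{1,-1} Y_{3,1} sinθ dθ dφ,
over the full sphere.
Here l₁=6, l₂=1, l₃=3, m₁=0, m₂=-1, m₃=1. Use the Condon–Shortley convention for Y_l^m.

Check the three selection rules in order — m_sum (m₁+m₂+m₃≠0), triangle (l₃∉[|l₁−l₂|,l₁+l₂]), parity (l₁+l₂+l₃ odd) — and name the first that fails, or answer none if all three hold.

Σmᵢ = 0  ✓
l₃∈[|l₁−l₂|,l₁+l₂]=[5,7], have l₃=3  ✗
Σlᵢ = 10 ⇒ even

triangle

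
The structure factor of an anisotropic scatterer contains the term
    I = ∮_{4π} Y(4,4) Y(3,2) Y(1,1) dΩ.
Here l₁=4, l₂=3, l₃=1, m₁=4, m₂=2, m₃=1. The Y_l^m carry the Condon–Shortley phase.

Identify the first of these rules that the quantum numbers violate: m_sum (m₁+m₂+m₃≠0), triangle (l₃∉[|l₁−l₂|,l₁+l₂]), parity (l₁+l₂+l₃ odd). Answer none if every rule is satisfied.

Σmᵢ = 7  ✗
l₃∈[|l₁−l₂|,l₁+l₂]=[1,7], have l₃=1
Σlᵢ = 8 ⇒ even

m_sum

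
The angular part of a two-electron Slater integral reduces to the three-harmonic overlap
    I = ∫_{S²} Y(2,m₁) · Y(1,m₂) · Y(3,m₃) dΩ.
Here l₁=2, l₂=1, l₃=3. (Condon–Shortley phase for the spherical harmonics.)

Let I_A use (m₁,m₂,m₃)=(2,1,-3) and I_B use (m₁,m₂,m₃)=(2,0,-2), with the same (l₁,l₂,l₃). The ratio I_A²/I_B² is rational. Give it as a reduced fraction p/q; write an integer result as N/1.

Same 2,1,3: normalisation and zero-m 3j drop out of the ratio.
A: Δ: 0! 4! 2! / 7! → 1/105; sum: t=0:+1/48 = 1/48; 3j²(2 1 3; 2 1 -3) = Δ·Π!·Σ² = 1/7  (sign +1)
B: Δ: 0! 4! 2! / 7! → 1/105; sum: t=0:+1/24 = 1/24; 3j²(2 1 3; 2 0 -2) = Δ·Π!·Σ² = 1/21  (sign -1)
I_A²/I_B² = (1/7)/(1/21) = 3/1

3/1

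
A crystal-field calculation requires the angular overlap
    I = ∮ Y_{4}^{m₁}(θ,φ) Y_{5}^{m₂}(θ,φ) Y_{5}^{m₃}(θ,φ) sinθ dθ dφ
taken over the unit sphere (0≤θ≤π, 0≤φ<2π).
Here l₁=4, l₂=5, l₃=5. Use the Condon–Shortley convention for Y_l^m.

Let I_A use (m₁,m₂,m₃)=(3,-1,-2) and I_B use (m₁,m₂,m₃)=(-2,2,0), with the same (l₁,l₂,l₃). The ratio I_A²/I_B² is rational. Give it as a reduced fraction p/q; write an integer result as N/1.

l's match ⇒ only the (l;m) 3-j factors differ between A and B.
A: triangle coeff Δ(4,5,5) = 1/3153150; Σ_t [0,1]: t=0:+1/6912 t=1:−1/5184 = -1/20736; (3j)²=5/2574 [(4 5 5; 3 -1 -2)], sign=+1
B: triangle coeff Δ(4,5,5) = 1/3153150; Σ_t [2,4]: t=2:+1/11520 t=3:−1/1728 t=4:+1/3456 = -7/34560; (3j)²=7/858 [(4 5 5; -2 2 0)], sign=+1
I_A²/I_B² = (5/2574)/(7/858) = 5/21

5/21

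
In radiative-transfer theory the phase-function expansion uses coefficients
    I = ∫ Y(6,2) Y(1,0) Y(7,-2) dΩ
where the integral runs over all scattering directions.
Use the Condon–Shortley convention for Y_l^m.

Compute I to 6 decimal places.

0.234717

m-sum 0 ✓  L=14 even ✓  5≤7≤7 ✓
Π(2lᵢ+1) = 13×3×15 = 585
triangle coeff Δ(6,1,7) = 1/1365
Σ_t [0,0]: t=0:+1/518400 = 1/518400
(3j)²=7/195 [(6 1 7; 0 0 0)], sign=-1
Σ_t [0,0]: t=0:+1/967680 = 1/967680
(3j)²=3/91 [(6 1 7; 2 0 -2)], sign=-1
⇒ 4πI² = 9/13
I = (+1)√(9/13/(4π)) = 0.23471705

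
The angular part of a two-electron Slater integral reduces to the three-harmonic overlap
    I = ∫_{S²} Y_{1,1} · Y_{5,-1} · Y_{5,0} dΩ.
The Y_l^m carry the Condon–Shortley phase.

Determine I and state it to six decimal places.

0.000000

Σlᵢ=11 odd — θ-integrand is odd under cosθ→−cosθ; I=0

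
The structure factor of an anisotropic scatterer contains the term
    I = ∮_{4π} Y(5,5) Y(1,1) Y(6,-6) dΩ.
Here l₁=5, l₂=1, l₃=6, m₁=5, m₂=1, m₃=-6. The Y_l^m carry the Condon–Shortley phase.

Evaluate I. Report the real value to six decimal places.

0.331940

Rules hold: Σm=0, L=12 even, 4≤6≤6.
N = 11·3·13 = 429
Δ = 0!·10!·2!/13! = 1/858
Racah Σ t=0..0: t=0:+1/14400 = 1/14400
⇒ 3j(5 1 6; 0 0 0)² = 6/143, sgn +1
Racah Σ t=0..0: t=0:+1/7257600 = 1/7257600
⇒ 3j(5 1 6; 5 1 -6)² = 1/13, sgn +1
4πI² = N·(3j₀)²·(3jₘ)² = 18/13
I = +1·√(1.38462/4π) = 0.33194004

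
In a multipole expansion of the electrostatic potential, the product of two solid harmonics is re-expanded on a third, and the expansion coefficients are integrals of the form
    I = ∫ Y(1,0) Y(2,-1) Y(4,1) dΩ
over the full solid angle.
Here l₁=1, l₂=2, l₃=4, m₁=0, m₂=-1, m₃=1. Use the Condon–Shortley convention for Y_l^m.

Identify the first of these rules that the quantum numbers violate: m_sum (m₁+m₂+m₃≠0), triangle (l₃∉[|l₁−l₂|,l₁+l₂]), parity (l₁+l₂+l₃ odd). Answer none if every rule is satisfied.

triangle

m₁+m₂+m₃ = 0 − 1 + 1 = 0  ✓
triangle: |1−2|=1 ≤ l₃=4 ≤ 1+2=3  ✗
parity: l₁+l₂+l₃ = 7 is odd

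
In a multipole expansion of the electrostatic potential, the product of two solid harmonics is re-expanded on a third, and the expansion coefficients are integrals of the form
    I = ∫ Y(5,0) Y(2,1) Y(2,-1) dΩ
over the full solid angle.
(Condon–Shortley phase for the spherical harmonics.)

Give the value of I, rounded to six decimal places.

0.000000

|5−2|≤2≤5+2 violated ⇒ I = 0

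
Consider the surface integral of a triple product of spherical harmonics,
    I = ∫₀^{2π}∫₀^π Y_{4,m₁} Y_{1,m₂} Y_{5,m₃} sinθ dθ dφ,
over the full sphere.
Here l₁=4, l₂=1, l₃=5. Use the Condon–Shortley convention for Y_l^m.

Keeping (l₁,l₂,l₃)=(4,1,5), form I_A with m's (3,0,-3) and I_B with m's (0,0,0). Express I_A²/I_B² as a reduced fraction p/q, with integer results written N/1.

Shared (l₁,l₂,l₃)=(4,1,5): N and (l;000)² cancel in I_A²/I_B².
A: Δ = 0!·8!·2!/11! = 1/495; Racah Σ t=0..0: t=0:+1/5040 = 1/5040; ⇒ 3j(4 1 5; 3 0 -3)² = 16/495, sgn +1
B: Δ = 0!·8!·2!/11! = 1/495; Racah Σ t=0..0: t=0:+1/576 = 1/576; ⇒ 3j(4 1 5; 0 0 0)² = 5/99, sgn -1
I_A²/I_B² = (16/495)/(5/99) = 16/25

16/25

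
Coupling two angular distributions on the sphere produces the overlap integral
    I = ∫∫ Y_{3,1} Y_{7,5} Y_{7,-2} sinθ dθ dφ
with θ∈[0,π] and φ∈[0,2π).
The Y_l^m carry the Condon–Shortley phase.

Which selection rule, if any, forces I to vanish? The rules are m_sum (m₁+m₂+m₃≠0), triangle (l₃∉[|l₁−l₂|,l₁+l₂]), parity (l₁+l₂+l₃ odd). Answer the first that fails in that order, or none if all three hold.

m_sum

Σmᵢ = 4  ✗
l₃∈[|l₁−l₂|,l₁+l₂]=[4,10], have l₃=7
Σlᵢ = 17 ⇒ odd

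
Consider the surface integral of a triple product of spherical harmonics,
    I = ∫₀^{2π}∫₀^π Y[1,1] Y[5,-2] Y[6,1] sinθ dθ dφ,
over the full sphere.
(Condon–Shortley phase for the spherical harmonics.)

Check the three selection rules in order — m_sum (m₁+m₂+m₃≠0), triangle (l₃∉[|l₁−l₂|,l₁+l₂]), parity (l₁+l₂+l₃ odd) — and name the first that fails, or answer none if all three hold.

none

azimuthal sum: 1 − 2 + 1 = 0  ✓
4 ≤ 6 ≤ 6 (triangle on l)  ✓
L = 1 + 5 + 6 = 12 (even)  ✓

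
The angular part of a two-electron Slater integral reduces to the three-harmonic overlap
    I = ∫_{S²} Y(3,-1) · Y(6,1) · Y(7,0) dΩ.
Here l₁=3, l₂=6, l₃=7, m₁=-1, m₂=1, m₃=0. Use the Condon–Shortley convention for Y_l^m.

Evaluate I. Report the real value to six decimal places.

0.006417

Checks pass: Σm=0; 16 even; l₃=7∈[3,9].
(2·3+1)(2·6+1)(2·7+1) = 1365
Δ: 2! 4! 10! / 17! → 1/2042040
sum: t=0:+1/207360 t=1:−1/57600 t=2:+1/207360 = -1/129600
3j²(3 6 7; 0 0 0) = Δ·Π!·Σ² = 168/12155  (sign +1)
sum: t=0:+1/1451520 t=1:−1/103680 t=2:+1/115200 = -1/3628800
3j²(3 6 7; -1 1 0) = Δ·Π!·Σ² = 1/36465  (sign +1)
combine: 4πI² = 1365·168/12155·1/36465 = 1176/2272985
take √, sign +1: I = 0.00641653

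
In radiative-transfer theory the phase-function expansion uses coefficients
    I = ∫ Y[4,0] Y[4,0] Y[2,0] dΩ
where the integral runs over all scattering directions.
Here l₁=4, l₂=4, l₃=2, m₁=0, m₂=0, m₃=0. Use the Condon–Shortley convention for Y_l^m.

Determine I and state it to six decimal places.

0.163840

m-sum 0 ✓  L=10 even ✓  0≤2≤8 ✓
Π(2lᵢ+1) = 9×9×5 = 405
triangle coeff Δ(4,4,2) = 1/13860
Σ_t [2,4]: t=2:+1/192 t=3:−1/36 t=4:+1/192 = -5/288
(3j)²=20/693 [(4 4 2; 0 0 0)], sign=-1
(m-triple is (0,0,0) — same symbol as above.)
⇒ 4πI² = 2000/5929
I = (+1)√(2000/5929/(4π)) = 0.16383977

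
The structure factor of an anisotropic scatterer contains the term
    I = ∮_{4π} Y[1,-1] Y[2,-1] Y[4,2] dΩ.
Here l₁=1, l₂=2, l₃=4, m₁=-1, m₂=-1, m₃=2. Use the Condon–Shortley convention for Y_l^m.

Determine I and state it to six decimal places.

0.000000

triangle: need 1≤l₃≤3, have 4; I=0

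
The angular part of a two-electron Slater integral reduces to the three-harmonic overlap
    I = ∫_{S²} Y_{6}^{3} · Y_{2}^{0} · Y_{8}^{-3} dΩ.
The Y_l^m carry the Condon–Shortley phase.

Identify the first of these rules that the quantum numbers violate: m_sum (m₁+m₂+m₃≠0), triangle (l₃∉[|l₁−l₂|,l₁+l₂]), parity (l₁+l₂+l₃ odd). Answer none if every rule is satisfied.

none

m₁+m₂+m₃ = 3 + 0 − 3 = 0  ✓
triangle: |6−2|=4 ≤ l₃=8 ≤ 6+2=8  ✓
parity: l₁+l₂+l₃ = 16 is even  ✓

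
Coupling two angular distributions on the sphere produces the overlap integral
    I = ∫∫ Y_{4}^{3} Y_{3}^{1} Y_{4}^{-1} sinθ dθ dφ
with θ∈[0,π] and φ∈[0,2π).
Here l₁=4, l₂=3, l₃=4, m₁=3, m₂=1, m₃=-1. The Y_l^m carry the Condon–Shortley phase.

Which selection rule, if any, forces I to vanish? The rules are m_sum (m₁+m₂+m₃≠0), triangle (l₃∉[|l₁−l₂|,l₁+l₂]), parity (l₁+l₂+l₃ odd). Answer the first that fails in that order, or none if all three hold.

Σmᵢ = 3  ✗
l₃∈[|l₁−l₂|,l₁+l₂]=[1,7], have l₃=4
Σlᵢ = 11 ⇒ odd

m_sum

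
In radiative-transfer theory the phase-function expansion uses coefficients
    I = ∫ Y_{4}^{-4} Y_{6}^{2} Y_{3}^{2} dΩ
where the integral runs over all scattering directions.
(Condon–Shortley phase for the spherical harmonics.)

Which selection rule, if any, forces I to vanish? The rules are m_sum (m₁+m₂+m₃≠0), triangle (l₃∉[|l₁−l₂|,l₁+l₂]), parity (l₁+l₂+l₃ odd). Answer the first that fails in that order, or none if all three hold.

parity

Σmᵢ = 0  ✓
l₃∈[|l₁−l₂|,l₁+l₂]=[2,10], have l₃=3  ✓
Σlᵢ = 13 ⇒ odd  ✗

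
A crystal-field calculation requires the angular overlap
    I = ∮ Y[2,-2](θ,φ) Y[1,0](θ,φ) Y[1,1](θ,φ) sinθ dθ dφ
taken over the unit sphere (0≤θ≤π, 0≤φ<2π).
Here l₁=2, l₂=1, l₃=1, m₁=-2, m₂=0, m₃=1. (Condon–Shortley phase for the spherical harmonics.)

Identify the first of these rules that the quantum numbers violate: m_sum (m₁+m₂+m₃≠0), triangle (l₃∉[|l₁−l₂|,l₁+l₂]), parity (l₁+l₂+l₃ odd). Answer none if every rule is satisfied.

azimuthal sum: -2 + 0 + 1 = -1  ✗
1 ≤ 1 ≤ 3 (triangle on l)
L = 2 + 1 + 1 = 4 (even)

m_sum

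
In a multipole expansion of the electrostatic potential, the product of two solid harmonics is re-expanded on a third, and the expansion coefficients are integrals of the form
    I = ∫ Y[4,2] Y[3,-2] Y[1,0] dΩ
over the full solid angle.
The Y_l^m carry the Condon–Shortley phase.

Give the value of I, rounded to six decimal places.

0.213244

m-sum 0 ✓  L=8 even ✓  1≤1≤7 ✓
Π(2lᵢ+1) = 9×7×3 = 189
triangle coeff Δ(4,3,1) = 1/252
Σ_t [3,3]: t=3:−1/36 = -1/36
(3j)²=4/63 [(4 3 1; 0 0 0)], sign=+1
Σ_t [1,1]: t=1:−1/120 = -1/120
(3j)²=1/21 [(4 3 1; 2 -2 0)], sign=+1
⇒ 4πI² = 4/7
I = (+1)√(4/7/(4π)) = 0.21324362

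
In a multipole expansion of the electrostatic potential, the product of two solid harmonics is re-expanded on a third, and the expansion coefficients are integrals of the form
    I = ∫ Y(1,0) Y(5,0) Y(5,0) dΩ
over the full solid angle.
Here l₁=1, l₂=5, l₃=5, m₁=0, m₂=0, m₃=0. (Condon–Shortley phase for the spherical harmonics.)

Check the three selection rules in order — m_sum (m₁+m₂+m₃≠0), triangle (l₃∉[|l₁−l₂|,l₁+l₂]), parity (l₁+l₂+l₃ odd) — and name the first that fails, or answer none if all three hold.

Σmᵢ = 0  ✓
l₃∈[|l₁−l₂|,l₁+l₂]=[4,6], have l₃=5  ✓
Σlᵢ = 11 ⇒ odd  ✗

parity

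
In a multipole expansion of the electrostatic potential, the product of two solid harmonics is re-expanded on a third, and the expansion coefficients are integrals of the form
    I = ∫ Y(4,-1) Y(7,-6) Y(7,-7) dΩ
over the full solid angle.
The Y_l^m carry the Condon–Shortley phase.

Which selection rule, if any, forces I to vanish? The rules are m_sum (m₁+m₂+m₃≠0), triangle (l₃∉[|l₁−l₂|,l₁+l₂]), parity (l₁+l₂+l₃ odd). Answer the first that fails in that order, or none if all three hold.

m_sum

Σmᵢ = -14  ✗
l₃∈[|l₁−l₂|,l₁+l₂]=[3,11], have l₃=7
Σlᵢ = 18 ⇒ even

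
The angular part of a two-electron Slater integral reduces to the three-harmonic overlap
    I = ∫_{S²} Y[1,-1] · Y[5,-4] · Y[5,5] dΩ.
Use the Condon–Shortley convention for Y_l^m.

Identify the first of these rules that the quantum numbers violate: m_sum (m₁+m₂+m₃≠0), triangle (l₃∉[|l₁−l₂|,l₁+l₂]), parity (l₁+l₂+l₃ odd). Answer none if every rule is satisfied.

parity

azimuthal sum: -1 − 4 + 5 = 0  ✓
4 ≤ 5 ≤ 6 (triangle on l)  ✓
L = 1 + 5 + 5 = 11 (odd)  ✗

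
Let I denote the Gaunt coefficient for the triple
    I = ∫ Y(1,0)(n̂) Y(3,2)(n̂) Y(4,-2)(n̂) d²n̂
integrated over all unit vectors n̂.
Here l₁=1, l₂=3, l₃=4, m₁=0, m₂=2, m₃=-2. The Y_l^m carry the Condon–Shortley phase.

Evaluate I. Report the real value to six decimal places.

0.213244

m-sum 0 ✓  L=8 even ✓  2≤4≤4 ✓
Π(2lᵢ+1) = 3×7×9 = 189
triangle coeff Δ(1,3,4) = 1/252
Σ_t [0,0]: t=0:+1/36 = 1/36
(3j)²=4/63 [(1 3 4; 0 0 0)], sign=+1
Σ_t [0,0]: t=0:+1/120 = 1/120
(3j)²=1/21 [(1 3 4; 0 2 -2)], sign=+1
⇒ 4πI² = 4/7
I = (+1)√(4/7/(4π)) = 0.21324362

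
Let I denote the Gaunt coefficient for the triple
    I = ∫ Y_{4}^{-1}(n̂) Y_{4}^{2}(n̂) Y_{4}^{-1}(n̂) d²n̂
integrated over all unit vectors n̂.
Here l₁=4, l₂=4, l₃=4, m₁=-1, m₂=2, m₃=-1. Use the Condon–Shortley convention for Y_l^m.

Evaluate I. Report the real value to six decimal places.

0.144370

m-sum 0 ✓  L=12 even ✓  0≤4≤8 ✓
Π(2lᵢ+1) = 9×9×9 = 729
triangle coeff Δ(4,4,4) = 1/450450
Σ_t [0,4]: t=0:+1/13824 t=1:−1/216 t=2:+1/64 t=3:−1/216 t=4:+1/13824 = 5/768
(3j)²=18/1001 [(4 4 4; 0 0 0)], sign=+1
Σ_t [2,4]: t=2:+1/576 t=3:−1/144 t=4:+1/576 = -1/288
(3j)²=20/1001 [(4 4 4; -1 2 -1)], sign=+1
⇒ 4πI² = 262440/1002001
I = (+1)√(262440/1002001/(4π)) = 0.14436968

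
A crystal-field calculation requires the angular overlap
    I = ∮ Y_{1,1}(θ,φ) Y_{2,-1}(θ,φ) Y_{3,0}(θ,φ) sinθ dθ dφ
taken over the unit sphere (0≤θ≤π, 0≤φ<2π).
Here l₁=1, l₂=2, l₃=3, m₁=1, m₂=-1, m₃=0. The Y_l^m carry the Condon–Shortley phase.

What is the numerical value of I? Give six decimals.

0.143048

m-sum 0 ✓  L=6 even ✓  1≤3≤3 ✓
Π(2lᵢ+1) = 3×5×7 = 105
triangle coeff Δ(1,2,3) = 1/105
Σ_t [0,0]: t=0:+1/4 = 1/4
(3j)²=3/35 [(1 2 3; 0 0 0)], sign=-1
Σ_t [0,0]: t=0:+1/12 = 1/12
(3j)²=1/35 [(1 2 3; 1 -1 0)], sign=-1
⇒ 4πI² = 9/35
I = (+1)√(9/35/(4π)) = 0.14304817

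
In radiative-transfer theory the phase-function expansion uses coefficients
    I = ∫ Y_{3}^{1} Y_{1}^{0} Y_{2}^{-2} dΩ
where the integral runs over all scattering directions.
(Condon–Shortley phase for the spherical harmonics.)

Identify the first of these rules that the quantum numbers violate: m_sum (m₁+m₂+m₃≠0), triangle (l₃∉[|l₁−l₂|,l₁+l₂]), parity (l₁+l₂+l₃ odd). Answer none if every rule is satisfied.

m_sum

azimuthal sum: 1 + 0 − 2 = -1  ✗
2 ≤ 2 ≤ 4 (triangle on l)
L = 3 + 1 + 2 = 6 (even)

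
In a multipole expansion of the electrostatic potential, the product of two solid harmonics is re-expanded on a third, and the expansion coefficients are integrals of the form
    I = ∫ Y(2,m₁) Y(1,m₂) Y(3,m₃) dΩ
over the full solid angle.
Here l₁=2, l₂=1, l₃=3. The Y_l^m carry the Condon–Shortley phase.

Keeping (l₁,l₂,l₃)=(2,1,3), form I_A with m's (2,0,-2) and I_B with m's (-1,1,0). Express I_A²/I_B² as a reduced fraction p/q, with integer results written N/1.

5/3

Shared (l₁,l₂,l₃)=(2,1,3): N and (l;000)² cancel in I_A²/I_B².
A: Δ = 0!·4!·2!/7! = 1/105; Racah Σ t=0..0: t=0:+1/24 = 1/24; ⇒ 3j(2 1 3; 2 0 -2)² = 1/21, sgn -1
B: Δ = 0!·4!·2!/7! = 1/105; Racah Σ t=0..0: t=0:+1/12 = 1/12; ⇒ 3j(2 1 3; -1 1 0)² = 1/35, sgn -1
I_A²/I_B² = (1/21)/(1/35) = 5/3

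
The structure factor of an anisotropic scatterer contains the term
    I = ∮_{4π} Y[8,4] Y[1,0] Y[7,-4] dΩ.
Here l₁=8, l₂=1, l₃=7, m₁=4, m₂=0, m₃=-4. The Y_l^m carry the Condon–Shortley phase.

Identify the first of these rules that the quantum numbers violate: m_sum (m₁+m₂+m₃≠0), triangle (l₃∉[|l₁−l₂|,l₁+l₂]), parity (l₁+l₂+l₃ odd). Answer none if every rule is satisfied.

azimuthal sum: 4 + 0 − 4 = 0  ✓
7 ≤ 7 ≤ 9 (triangle on l)  ✓
L = 8 + 1 + 7 = 16 (even)  ✓

none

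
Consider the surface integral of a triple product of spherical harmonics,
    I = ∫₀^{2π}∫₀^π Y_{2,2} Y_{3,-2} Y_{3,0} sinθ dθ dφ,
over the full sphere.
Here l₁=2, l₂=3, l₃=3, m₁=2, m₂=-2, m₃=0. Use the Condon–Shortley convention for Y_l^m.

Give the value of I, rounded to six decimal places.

-0.188063

Rules hold: Σm=0, L=8 even, 1≤3≤5.
N = 5·7·7 = 245
Δ = 2!·2!·4!/9! = 1/3780
Racah Σ t=0..2: t=0:+1/24 t=1:−1/4 t=2:+1/24 = -1/6
⇒ 3j(2 3 3; 0 0 0)² = 4/105, sgn +1
Racah Σ t=0..0: t=0:+1/24 = 1/24
⇒ 3j(2 3 3; 2 -2 0)² = 1/21, sgn -1
4πI² = N·(3j₀)²·(3jₘ)² = 4/9
I = -1·√(0.444444/4π) = -0.18806319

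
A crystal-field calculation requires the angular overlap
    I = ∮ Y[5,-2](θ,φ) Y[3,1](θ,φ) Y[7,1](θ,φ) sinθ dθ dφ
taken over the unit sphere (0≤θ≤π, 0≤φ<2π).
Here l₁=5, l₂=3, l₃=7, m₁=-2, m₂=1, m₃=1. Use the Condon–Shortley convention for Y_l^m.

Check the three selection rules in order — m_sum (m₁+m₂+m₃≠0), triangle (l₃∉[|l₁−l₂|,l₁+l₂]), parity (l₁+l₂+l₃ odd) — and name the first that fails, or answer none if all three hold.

m₁+m₂+m₃ = -2 + 1 + 1 = 0  ✓
triangle: |5−3|=2 ≤ l₃=7 ≤ 5+3=8  ✓
parity: l₁+l₂+l₃ = 15 is odd  ✗

parity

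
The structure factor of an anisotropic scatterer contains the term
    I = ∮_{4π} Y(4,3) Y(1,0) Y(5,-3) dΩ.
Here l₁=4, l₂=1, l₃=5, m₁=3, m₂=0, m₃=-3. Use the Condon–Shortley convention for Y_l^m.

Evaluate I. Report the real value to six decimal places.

Rules hold: Σm=0, L=10 even, 3≤5≤5.
N = 9·3·11 = 297
Δ = 0!·8!·2!/11! = 1/495
Racah Σ t=0..0: t=0:+1/576 = 1/576
⇒ 3j(4 1 5; 0 0 0)² = 5/99, sgn -1
Racah Σ t=0..0: t=0:+1/5040 = 1/5040
⇒ 3j(4 1 5; 3 0 -3)² = 16/495, sgn +1
4πI² = N·(3j₀)²·(3jₘ)² = 16/33
I = -1·√(0.484848/4π) = -0.19642560

-0.196426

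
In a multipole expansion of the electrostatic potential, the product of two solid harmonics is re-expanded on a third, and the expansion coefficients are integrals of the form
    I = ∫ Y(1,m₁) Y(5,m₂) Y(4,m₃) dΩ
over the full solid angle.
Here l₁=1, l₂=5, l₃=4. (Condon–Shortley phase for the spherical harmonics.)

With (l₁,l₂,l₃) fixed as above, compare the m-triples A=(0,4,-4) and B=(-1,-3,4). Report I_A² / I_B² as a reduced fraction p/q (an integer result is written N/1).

l's match ⇒ only the (l;m) 3-j factors differ between A and B.
A: triangle coeff Δ(1,5,4) = 1/495; Σ_t [1,1]: t=1:−1/40320 = -1/40320; (3j)²=1/55 [(1 5 4; 0 4 -4)], sign=-1
B: triangle coeff Δ(1,5,4) = 1/495; Σ_t [2,2]: t=2:+1/80640 = 1/80640; (3j)²=1/495 [(1 5 4; -1 -3 4)], sign=+1
I_A²/I_B² = (1/55)/(1/495) = 9/1

9/1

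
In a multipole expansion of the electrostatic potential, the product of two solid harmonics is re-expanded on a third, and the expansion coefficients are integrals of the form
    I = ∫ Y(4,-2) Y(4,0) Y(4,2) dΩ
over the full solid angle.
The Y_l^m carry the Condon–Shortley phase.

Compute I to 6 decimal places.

Rules hold: Σm=0, L=12 even, 0≤4≤8.
N = 9·9·9 = 729
Δ = 4!·4!·4!/13! = 1/450450
Racah Σ t=0..4: t=0:+1/13824 t=1:−1/216 t=2:+1/64 t=3:−1/216 t=4:+1/13824 = 5/768
⇒ 3j(4 4 4; 0 0 0)² = 18/1001, sgn +1
Racah Σ t=2..4: t=2:+1/384 t=3:−1/216 t=4:+1/2304 = -11/6912
⇒ 3j(4 4 4; -2 0 2)² = 11/1638, sgn -1
4πI² = N·(3j₀)²·(3jₘ)² = 729/8281
I = -1·√(0.0880328/4π) = -0.08369845

-0.083698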